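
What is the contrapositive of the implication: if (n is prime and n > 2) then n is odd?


The contrapositive of (P → Q) is (¬Q → ¬P); it is logically equivalent to the original.
Here P = '(n is prime and n > 2)' and Q = 'n is odd'.

If not (n is odd), then not ((n is prime and n > 2)).


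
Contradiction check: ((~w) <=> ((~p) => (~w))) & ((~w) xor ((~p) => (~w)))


Truth table over {p, w}:
p | w | φ
---------
False | False | False
True | False | False
False | True | False
True | True | False
Every row is false.

Yes, it is a contradiction.


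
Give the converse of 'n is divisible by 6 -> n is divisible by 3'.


The converse of (P → Q) is (Q → P). It is not in general equivalent to the original.
Here P = 'n is divisible by 6' and Q = 'n is divisible by 3'.

If n is divisible by 3, then n is divisible by 6.


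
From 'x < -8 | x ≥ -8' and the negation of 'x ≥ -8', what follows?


Disjunctive syllogism: from (P ∨ Q) and ¬P, infer Q.
One disjunct, 'x ≥ -8', is ruled out; the other must hold.

x < -8


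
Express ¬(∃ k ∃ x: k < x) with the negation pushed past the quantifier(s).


Negation flips each quantifier (∀↔∃) and negates the inner predicate.
¬(∃ k ∃ x: φ) = ∀ k ∀ x: ¬φ.

∀ k ∀ x: ¬(k < x)


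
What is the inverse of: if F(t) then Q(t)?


The inverse of (P → Q) is (¬P → ¬Q). It is equivalent to the converse, not to the original.
Here P = 'F(t)' and Q = 'Q(t)'.

If not (F(t)), then not (Q(t)).


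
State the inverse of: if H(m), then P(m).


The inverse of (P → Q) is (¬P → ¬Q). It is equivalent to the converse, not to the original.
Here P = 'H(m)' and Q = 'P(m)'.

If not (H(m)), then not (P(m)).


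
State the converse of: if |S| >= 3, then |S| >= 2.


The converse of (P → Q) is (Q → P). It is not in general equivalent to the original.
Here P = '|S| >= 3' and Q = '|S| >= 2'.

If |S| >= 2, then |S| >= 3.


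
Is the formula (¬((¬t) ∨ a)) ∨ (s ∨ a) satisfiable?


Search for a satisfying assignment over {a, s, t}.
Try a=T, s=F, t=F: the formula evaluates to T.
A satisfying assignment exists.

Satisfiable.


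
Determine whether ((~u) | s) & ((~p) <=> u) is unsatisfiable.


Truth table over {p, s, u}:
p | s | u | φ
-------------
False | False | False | False
True | False | False | True
False | True | False | False
True | True | False | True
False | False | True | False
True | False | True | False
False | True | True | True
True | True | True | False
Satisfying assignment at row 2: p=True, s=False, u=False gives True.

No, it is not a contradiction.


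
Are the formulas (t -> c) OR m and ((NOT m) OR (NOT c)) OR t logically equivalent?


Compare truth tables:
c | m | t | φ | ψ
-----------------
F | F | F | T | T
T | F | F | T | T
F | T | F | T | T
T | T | F | T | F
F | F | T | F | T
T | F | T | T | T
F | T | T | T | T
T | T | T | T | T
They differ at row 4 (c=T, m=T, t=F): φ=T but ψ=F.

No, they are not logically equivalent.


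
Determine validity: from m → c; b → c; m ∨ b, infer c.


This matches the form of proof by cases: the conclusion follows in every model of the premises.

Valid.


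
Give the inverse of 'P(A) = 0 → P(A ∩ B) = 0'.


The inverse of (P → Q) is (¬P → ¬Q). It is equivalent to the converse, not to the original.
Here P = 'P(A) = 0' and Q = 'P(A ∩ B) = 0'.

If not (P(A) = 0), then not (P(A ∩ B) = 0).


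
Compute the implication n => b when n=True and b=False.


Implication is false only when antecedent is true and consequent is false.
Substitute: n=True, b=False.
True => False evaluates to False.

False


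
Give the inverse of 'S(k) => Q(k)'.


The inverse of (P → Q) is (¬P → ¬Q). It is equivalent to the converse, not to the original.
Here P = 'S(k)' and Q = 'Q(k)'.

If not (S(k)), then not (Q(k)).


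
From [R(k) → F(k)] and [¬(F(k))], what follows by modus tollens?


Modus tollens: from (P → Q) and ¬Q, infer ¬P.
Q = 'F(k)' is denied; since P → Q, P must also fail.

Not (R(k)).


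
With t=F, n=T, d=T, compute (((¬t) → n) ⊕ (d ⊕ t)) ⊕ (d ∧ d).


Substitute t=F, n=T, d=T:
¬t = T
(¬t) → n = T → T = T
d ⊕ t = T ⊕ F = T
((¬t) → n) ⊕ (d ⊕ t) = T ⊕ T = F
d ∧ d = T ∧ T = T
(((¬t) → n) ⊕ (d ⊕ t)) ⊕ (d ∧ d) = F ⊕ T = T

T


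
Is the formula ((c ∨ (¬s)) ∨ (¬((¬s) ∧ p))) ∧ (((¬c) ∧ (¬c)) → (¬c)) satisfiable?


Search for a satisfying assignment over {c, p, s}.
Try c=F, p=F, s=F: the formula evaluates to T.
A satisfying assignment exists.

Satisfiable.


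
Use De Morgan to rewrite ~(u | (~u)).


De Morgan: the negation of a disjunction is the conjunction of the negations.
Distribute ~ across |, flipping it to &, and negate each literal.

(~u) & u


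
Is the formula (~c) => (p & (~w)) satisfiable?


Search for a satisfying assignment over {c, p, w}.
Try c=True, p=False, w=False: the formula evaluates to True.
A satisfying assignment exists.

Satisfiable.


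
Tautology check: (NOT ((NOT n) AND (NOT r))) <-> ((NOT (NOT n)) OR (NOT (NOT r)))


Build the truth table over {n, r}:
n | r | φ
---------
F | F | T
T | F | T
F | T | T
T | T | T
Every row evaluates to true.

Yes, it is a tautology.


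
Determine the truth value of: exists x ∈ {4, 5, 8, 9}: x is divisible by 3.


Evaluate the predicate on each element: 4:False, 5:False, 8:False, 9:True.
Witness x = 9 satisfies the predicate.

True


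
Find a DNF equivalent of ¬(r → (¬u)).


Step 1: Rewrite implication then negate: ¬(¬r ∨ (¬u)) = r ∧ ¬(¬u).
Step 2: Eliminate any double negations (¬¬X = X).

r ∧ u


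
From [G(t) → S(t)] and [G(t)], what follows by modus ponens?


Modus ponens: from (P → Q) and P, infer Q.
P = 'G(t)' is asserted, and P → Q holds, so Q follows.

S(t).


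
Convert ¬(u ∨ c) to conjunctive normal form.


Step 1: Apply De Morgan: ¬(u ∨ c) = ¬u ∧ ¬c.

(¬u) ∧ (¬c)


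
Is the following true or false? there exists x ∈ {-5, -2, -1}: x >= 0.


Evaluate the predicate on each element: -5:F, -2:F, -1:F.
No element satisfies the predicate.

F


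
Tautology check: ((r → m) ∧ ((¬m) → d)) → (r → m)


Build the truth table over {d, m, r}:
d | m | r | φ
-------------
F | F | F | T
T | F | F | T
F | T | F | T
T | T | F | T
F | F | T | T
T | F | T | T
F | T | T | T
T | T | T | T
Every row evaluates to true.

Yes, it is a tautology.


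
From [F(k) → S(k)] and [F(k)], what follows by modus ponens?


Modus ponens: from (P → Q) and P, infer Q.
P = 'F(k)' is asserted, and P → Q holds, so Q follows.

S(k).


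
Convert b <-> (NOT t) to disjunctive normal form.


Step 1: b ↔ (¬t) is true exactly when both agree: (b ∧ (¬t)) ∨ (¬b ∧ ¬(¬t)).
Step 2: Eliminate any double negations (¬¬X = X).

(b AND (NOT t)) OR ((NOT b) AND t)


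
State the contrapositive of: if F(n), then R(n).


The contrapositive of (P → Q) is (¬Q → ¬P); it is logically equivalent to the original.
Here P = 'F(n)' and Q = 'R(n)'.

If not (R(n)), then not (F(n)).


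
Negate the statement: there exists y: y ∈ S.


¬(for all x: φ) = there exists x: ¬φ, and ¬(there exists x: φ) = for all x: ¬φ.
Apply to the existential statement.

for all y: NOT(y ∈ S)


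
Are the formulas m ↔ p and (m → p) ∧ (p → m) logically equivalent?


Compare truth tables:
m | p | φ | ψ
-------------
F | F | T | T
T | F | F | F
F | T | F | F
T | T | T | T
The columns φ and ψ agree on every row.

Yes, they are logically equivalent.


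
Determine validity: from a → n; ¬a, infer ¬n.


This is denying the antecedent (fallacy). There exist truth assignments where the premises are all true but the conclusion is false.

Invalid.


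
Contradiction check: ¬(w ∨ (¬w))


Truth table over {w}:
w | φ
-----
F | F
T | F
Every row is false.

Yes, it is a contradiction.


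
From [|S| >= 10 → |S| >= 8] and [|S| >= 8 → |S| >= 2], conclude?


Hypothetical syllogism: from (P → Q) and (Q → R), infer (P → R).
Chain the two implications through the shared middle term '|S| >= 8'.

|S| >= 10 → |S| >= 2


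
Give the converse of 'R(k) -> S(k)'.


The converse of (P → Q) is (Q → P). It is not in general equivalent to the original.
Here P = 'R(k)' and Q = 'S(k)'.

If S(k), then R(k).


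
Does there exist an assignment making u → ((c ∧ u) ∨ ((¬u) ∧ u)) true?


Search for a satisfying assignment over {c, u}.
Try c=F, u=F: the formula evaluates to T.
A satisfying assignment exists.

Satisfiable.


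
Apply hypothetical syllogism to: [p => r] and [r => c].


Hypothetical syllogism: from (P → Q) and (Q → R), infer (P → R).
Chain the two implications through the shared middle term 'r'.

p => c


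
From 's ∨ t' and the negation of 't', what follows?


Disjunctive syllogism: from (P ∨ Q) and ¬P, infer Q.
One disjunct, 't', is ruled out; the other must hold.

s


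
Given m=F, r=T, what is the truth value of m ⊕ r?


Exclusive or is true when exactly one operand is true.
Substitute: m=F, r=T.
F ⊕ T evaluates to T.

T


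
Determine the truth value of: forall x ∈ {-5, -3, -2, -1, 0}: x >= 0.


Evaluate the predicate on each element: -5:False, -3:False, -2:False, -1:False, 0:True.
Counterexample x = -5 fails the predicate.

False


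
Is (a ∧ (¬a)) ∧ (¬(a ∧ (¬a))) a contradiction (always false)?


Truth table over {a}:
a | φ
-----
F | F
T | F
Every row is false.

Yes, it is a contradiction.


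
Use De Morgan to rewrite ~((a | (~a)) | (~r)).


De Morgan: the negation of a disjunction is the conjunction of the negations.
Distribute ~ across |, flipping it to &, and negate each literal.

((~a) & a) & r


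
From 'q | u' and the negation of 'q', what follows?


Disjunctive syllogism: from (P ∨ Q) and ¬P, infer Q.
One disjunct, 'q', is ruled out; the other must hold.

u


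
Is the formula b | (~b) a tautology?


Build the truth table over {b}:
b | φ
-----
False | True
True | True
Every row evaluates to true.

Yes, it is a tautology.


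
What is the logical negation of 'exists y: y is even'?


¬(forall x: φ) = exists x: ¬φ, and ¬(exists x: φ) = forall x: ¬φ.
Apply to the existential statement.

forall y: ~(y is even)


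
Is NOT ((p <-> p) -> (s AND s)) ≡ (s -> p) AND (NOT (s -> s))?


Compare truth tables:
p | s | φ | ψ
-------------
F | F | T | F
T | F | T | F
F | T | F | F
T | T | F | F
They differ at row 1 (p=F, s=F): φ=T but ψ=F.

No, they are not logically equivalent.


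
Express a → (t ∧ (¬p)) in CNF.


Step 1: Rewrite a → (t ∧ (¬p)) as ¬a ∨ (t ∧ (¬p)).
Step 2: Distribute ∨ over ∧.

((¬a) ∨ t) ∧ ((¬a) ∨ (¬p))


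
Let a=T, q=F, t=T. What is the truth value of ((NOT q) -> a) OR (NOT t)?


Substitute a=T, q=F, t=T:
NOT q = T
(NOT q) -> a = T -> T = T
NOT t = F
((NOT q) -> a) OR (NOT t) = T OR F = T

T


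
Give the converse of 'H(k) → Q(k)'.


The converse of (P → Q) is (Q → P). It is not in general equivalent to the original.
Here P = 'H(k)' and Q = 'Q(k)'.

If Q(k), then H(k).


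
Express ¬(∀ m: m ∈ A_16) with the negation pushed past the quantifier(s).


¬(∀ x: φ) = ∃ x: ¬φ, and ¬(∃ x: φ) = ∀ x: ¬φ.
Apply to the universal statement.

∃ m: ¬(m ∈ A_16)


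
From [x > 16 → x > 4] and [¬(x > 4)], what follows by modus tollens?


Modus tollens: from (P → Q) and ¬Q, infer ¬P.
Q = 'x > 4' is denied; since P → Q, P must also fail.

Not (x > 16).


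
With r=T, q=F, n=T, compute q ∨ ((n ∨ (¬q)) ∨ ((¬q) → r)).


Substitute r=T, q=F, n=T:
¬q = T
n ∨ (¬q) = T ∨ T = T
¬q = T
(¬q) → r = T → T = T
(n ∨ (¬q)) ∨ ((¬q) → r) = T ∨ T = T
q ∨ ((n ∨ (¬q)) ∨ ((¬q) → r)) = F ∨ T = T

T


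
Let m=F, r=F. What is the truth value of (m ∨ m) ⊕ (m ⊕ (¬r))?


Substitute m=F, r=F:
m ∨ m = F ∨ F = F
¬r = T
m ⊕ (¬r) = F ⊕ T = T
(m ∨ m) ⊕ (m ⊕ (¬r)) = F ⊕ T = T

T


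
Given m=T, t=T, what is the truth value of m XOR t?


Exclusive or is true when exactly one operand is true.
Substitute: m=T, t=T.
T XOR T evaluates to F.

F


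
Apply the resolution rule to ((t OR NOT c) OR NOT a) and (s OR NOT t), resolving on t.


The clauses contain complementary literals t and NOTt.
Resolution eliminates this pair and disjoins the remaining literals (merging duplicates).

((NOT a OR NOT c) OR s)


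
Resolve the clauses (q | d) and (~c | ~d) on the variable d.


The clauses contain complementary literals d and ~d.
Resolution eliminates this pair and disjoins the remaining literals (merging duplicates).

(q | ~c)


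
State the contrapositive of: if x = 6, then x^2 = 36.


The contrapositive of (P → Q) is (¬Q → ¬P); it is logically equivalent to the original.
Here P = 'x = 6' and Q = 'x^2 = 36'.

If not (x^2 = 36), then not (x = 6).


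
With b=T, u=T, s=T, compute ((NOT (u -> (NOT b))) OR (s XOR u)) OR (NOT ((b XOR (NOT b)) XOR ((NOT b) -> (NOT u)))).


Substitute b=T, u=T, s=T:
… (earlier sub-steps elided)
s XOR u = T XOR T = F
(NOT (u -> (NOT b))) OR (s XOR u) = T OR F = T
NOT b = F
b XOR (NOT b) = T XOR F = T
NOT b = F
NOT u = F
(NOT b) -> (NOT u) = F -> F = T
(b XOR (NOT b)) XOR ((NOT b) -> (NOT u)) = T XOR T = F
NOT ((b XOR (NOT b)) XOR ((NOT b) -> (NOT u))) = T
((NOT (u -> (NOT b))) OR (s XOR u)) OR (NOT ((b XOR (NOT b)) XOR ((NOT b) -> (NOT u)))) = T OR T = T

T


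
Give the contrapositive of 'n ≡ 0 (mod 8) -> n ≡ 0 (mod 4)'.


The contrapositive of (P → Q) is (¬Q → ¬P); it is logically equivalent to the original.
Here P = 'n ≡ 0 (mod 8)' and Q = 'n ≡ 0 (mod 4)'.

If not (n ≡ 0 (mod 4)), then not (n ≡ 0 (mod 8)).


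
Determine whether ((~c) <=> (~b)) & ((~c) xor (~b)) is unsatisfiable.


Truth table over {b, c}:
b | c | φ
---------
False | False | False
True | False | False
False | True | False
True | True | False
Every row is false.

Yes, it is a contradiction.


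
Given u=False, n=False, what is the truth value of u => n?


Implication is false only when antecedent is true and consequent is false.
Substitute: u=False, n=False.
False => False evaluates to True.

True


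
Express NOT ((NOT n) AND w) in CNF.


Step 1: Apply De Morgan: ¬((¬n) ∧ w) = ¬(¬n) ∨ ¬w.
Step 2: Eliminate any double negations (¬¬X = X).

n OR (NOT w)


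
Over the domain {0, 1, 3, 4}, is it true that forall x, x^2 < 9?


Evaluate the predicate on each element: 0:True, 1:True, 3:False, 4:False.
Counterexample x = 3 fails the predicate.

False


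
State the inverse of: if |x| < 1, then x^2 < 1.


The inverse of (P → Q) is (¬P → ¬Q). It is equivalent to the converse, not to the original.
Here P = '|x| < 1' and Q = 'x^2 < 1'.

If not (|x| < 1), then not (x^2 < 1).


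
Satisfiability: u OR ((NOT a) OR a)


Search for a satisfying assignment over {a, u}.
Try a=F, u=F: the formula evaluates to T.
A satisfying assignment exists.

Satisfiable.


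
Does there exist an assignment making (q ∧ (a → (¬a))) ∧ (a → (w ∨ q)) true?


Search for a satisfying assignment over {a, q, w}.
Try a=F, q=T, w=F: the formula evaluates to T.
A satisfying assignment exists.

Satisfiable.


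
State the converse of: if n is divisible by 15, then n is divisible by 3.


The converse of (P → Q) is (Q → P). It is not in general equivalent to the original.
Here P = 'n is divisible by 15' and Q = 'n is divisible by 3'.

If n is divisible by 3, then n is divisible by 15.


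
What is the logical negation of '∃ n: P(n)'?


¬(∀ x: φ) = ∃ x: ¬φ, and ¬(∃ x: φ) = ∀ x: ¬φ.
Apply to the existential statement.

∀ n: ¬(P(n))


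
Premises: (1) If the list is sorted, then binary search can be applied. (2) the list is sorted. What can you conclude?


Modus ponens: from (P → Q) and P, infer Q.
P = 'the list is sorted' is asserted, and P → Q holds, so Q follows.

binary search can be applied.


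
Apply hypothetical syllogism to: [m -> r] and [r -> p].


Hypothetical syllogism: from (P → Q) and (Q → R), infer (P → R).
Chain the two implications through the shared middle term 'r'.

m -> p


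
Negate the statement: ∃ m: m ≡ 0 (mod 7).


¬(∀ x: φ) = ∃ x: ¬φ, and ¬(∃ x: φ) = ∀ x: ¬φ.
Apply to the existential statement.

∀ m: ¬(m ≡ 0 (mod 7))


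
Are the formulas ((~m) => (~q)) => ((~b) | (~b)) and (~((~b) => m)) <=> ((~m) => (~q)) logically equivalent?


Compare truth tables:
b | m | q | φ | ψ
-----------------
False | False | False | True | True
True | False | False | False | False
False | True | False | True | False
True | True | False | False | False
False | False | True | True | False
True | False | True | True | True
False | True | True | True | False
True | True | True | False | False
They differ at row 3 (b=False, m=True, q=False): φ=True but ψ=False.

No, they are not logically equivalent.


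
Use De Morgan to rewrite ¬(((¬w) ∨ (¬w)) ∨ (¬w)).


De Morgan: the negation of a disjunction is the conjunction of the negations.
Distribute ¬ across ∨, flipping it to ∧, and negate each literal.

(w ∧ w) ∧ w


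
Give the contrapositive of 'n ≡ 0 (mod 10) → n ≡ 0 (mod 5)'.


The contrapositive of (P → Q) is (¬Q → ¬P); it is logically equivalent to the original.
Here P = 'n ≡ 0 (mod 10)' and Q = 'n ≡ 0 (mod 5)'.

If not (n ≡ 0 (mod 5)), then not (n ≡ 0 (mod 10)).


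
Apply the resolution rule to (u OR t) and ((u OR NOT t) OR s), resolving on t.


The clauses contain complementary literals t and NOTt.
Resolution eliminates this pair and disjoins the remaining literals (merging duplicates).

(u OR s)


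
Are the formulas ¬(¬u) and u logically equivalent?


Compare truth tables:
u | φ | ψ
---------
F | F | F
T | T | T
The columns φ and ψ agree on every row.

Yes, they are logically equivalent.


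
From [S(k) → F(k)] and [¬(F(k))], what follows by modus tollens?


Modus tollens: from (P → Q) and ¬Q, infer ¬P.
Q = 'F(k)' is denied; since P → Q, P must also fail.

Not (S(k)).


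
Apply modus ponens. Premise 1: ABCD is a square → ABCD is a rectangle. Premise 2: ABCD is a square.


Modus ponens: from (P → Q) and P, infer Q.
P = 'ABCD is a square' is asserted, and P → Q holds, so Q follows.

ABCD is a rectangle.


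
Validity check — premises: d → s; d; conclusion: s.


This matches the form of modus ponens: the conclusion follows in every model of the premises.

Valid.


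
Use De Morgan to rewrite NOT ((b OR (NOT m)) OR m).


De Morgan: the negation of a disjunction is the conjunction of the negations.
Distribute NOT across OR, flipping it to AND, and negate each literal.

((NOT b) AND m) AND (NOT m)


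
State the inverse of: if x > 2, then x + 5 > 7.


The inverse of (P → Q) is (¬P → ¬Q). It is equivalent to the converse, not to the original.
Here P = 'x > 2' and Q = 'x + 5 > 7'.

If not (x > 2), then not (x + 5 > 7).


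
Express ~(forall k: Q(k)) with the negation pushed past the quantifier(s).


¬(forall x: φ) = exists x: ¬φ, and ¬(exists x: φ) = forall x: ¬φ.
Apply to the universal statement.

exists k: ~(Q(k))


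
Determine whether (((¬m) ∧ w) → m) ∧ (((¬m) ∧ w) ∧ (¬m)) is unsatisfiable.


Truth table over {m, w}:
m | w | φ
---------
F | F | F
T | F | F
F | T | F
T | T | F
Every row is false.

Yes, it is a contradiction.


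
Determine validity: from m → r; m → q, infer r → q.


This is (no valid rule). There exist truth assignments where the premises are all true but the conclusion is false.

Invalid.


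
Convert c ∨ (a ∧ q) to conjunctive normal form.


Step 1: Distribute ∨ over ∧: c ∨ (a ∧ q) = (c ∨ a) ∧ (c ∨ q).

(c ∨ a) ∧ (c ∨ q)


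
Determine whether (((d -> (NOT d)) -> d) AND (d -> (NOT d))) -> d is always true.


Build the truth table over {d}:
d | φ
-----
F | T
T | T
Every row evaluates to true.

Yes, it is a tautology.


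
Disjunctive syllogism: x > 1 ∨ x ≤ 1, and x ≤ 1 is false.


Disjunctive syllogism: from (P ∨ Q) and ¬P, infer Q.
One disjunct, 'x ≤ 1', is ruled out; the other must hold.

x > 1


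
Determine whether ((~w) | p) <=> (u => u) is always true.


Build the truth table over {p, u, w}:
p | u | w | φ
-------------
False | False | False | True
True | False | False | True
False | True | False | True
True | True | False | True
False | False | True | False
True | False | True | True
False | True | True | False
True | True | True | True
Counterexample at row 5: with p=False, u=False, w=True, the formula is False.

No, it is not a tautology.


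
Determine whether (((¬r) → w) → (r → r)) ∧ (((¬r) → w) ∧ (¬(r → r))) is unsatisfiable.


Truth table over {r, w}:
r | w | φ
---------
F | F | F
T | F | F
F | T | F
T | T | F
Every row is false.

Yes, it is a contradiction.


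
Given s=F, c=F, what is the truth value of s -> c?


Implication is false only when antecedent is true and consequent is false.
Substitute: s=F, c=F.
F -> F evaluates to T.

T


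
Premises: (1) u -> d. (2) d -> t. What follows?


Hypothetical syllogism: from (P → Q) and (Q → R), infer (P → R).
Chain the two implications through the shared middle term 'd'.

u -> t


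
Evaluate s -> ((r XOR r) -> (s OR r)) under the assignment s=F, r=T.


Substitute s=F, r=T:
r XOR r = T XOR T = F
s OR r = F OR T = T
(r XOR r) -> (s OR r) = F -> T = T
s -> ((r XOR r) -> (s OR r)) = F -> T = T

T


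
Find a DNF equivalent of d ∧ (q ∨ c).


Step 1: Distribute ∧ over ∨: d ∧ (q ∨ c) = (d ∧ q) ∨ (d ∧ c).

(d ∧ q) ∨ (d ∧ c)


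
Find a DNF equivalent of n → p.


Step 1: Rewrite n → p as ¬n ∨ p.

(¬n) ∨ p


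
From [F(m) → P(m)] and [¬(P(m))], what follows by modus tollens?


Modus tollens: from (P → Q) and ¬Q, infer ¬P.
Q = 'P(m)' is denied; since P → Q, P must also fail.

Not (F(m)).


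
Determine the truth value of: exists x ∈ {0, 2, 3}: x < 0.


Evaluate the predicate on each element: 0:False, 2:False, 3:False.
No element satisfies the predicate.

False


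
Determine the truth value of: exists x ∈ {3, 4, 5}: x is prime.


Evaluate the predicate on each element: 3:True, 4:False, 5:True.
Witness x = 3 satisfies the predicate.

True


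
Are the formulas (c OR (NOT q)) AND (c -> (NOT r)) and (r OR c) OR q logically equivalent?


Compare truth tables:
c | q | r | φ | ψ
-----------------
F | F | F | T | F
T | F | F | T | T
F | T | F | F | T
T | T | F | T | T
F | F | T | T | T
T | F | T | F | T
F | T | T | F | T
T | T | T | F | T
They differ at row 1 (c=F, q=F, r=F): φ=T but ψ=F.

No, they are not logically equivalent.


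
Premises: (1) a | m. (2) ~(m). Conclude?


Disjunctive syllogism: from (P ∨ Q) and ¬P, infer Q.
One disjunct, 'm', is ruled out; the other must hold.

a


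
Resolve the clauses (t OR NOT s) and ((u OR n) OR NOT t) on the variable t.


The clauses contain complementary literals t and NOTt.
Resolution eliminates this pair and disjoins the remaining literals (merging duplicates).

((NOT s OR u) OR n)


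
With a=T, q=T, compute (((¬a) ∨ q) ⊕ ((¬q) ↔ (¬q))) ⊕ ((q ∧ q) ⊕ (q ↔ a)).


Substitute a=T, q=T:
¬a = F
(¬a) ∨ q = F ∨ T = T
¬q = F
¬q = F
(¬q) ↔ (¬q) = F ↔ F = T
((¬a) ∨ q) ⊕ ((¬q) ↔ (¬q)) = T ⊕ T = F
q ∧ q = T ∧ T = T
q ↔ a = T ↔ T = T
(q ∧ q) ⊕ (q ↔ a) = T ⊕ T = F
(((¬a) ∨ q) ⊕ ((¬q) ↔ (¬q))) ⊕ ((q ∧ q) ⊕ (q ↔ a)) = F ⊕ F = F

F


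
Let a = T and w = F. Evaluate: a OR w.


Disjunction is false only when both operands are false.
Substitute: a=T, w=F.
T OR F evaluates to T.

T


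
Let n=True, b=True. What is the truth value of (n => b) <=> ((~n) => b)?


Substitute n=True, b=True:
n => b = True => True = True
~n = False
(~n) => b = False => True = True
(n => b) <=> ((~n) => b) = True <=> True = True

True


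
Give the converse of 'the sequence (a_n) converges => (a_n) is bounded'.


The converse of (P → Q) is (Q → P). It is not in general equivalent to the original.
Here P = 'the sequence (a_n) converges' and Q = '(a_n) is bounded'.

If (a_n) is bounded, then the sequence (a_n) converges.


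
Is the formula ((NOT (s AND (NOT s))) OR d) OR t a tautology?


Build the truth table over {d, s, t}:
d | s | t | φ
-------------
F | F | F | T
T | F | F | T
F | T | F | T
T | T | F | T
F | F | T | T
T | F | T | T
F | T | T | T
T | T | T | T
Every row evaluates to true.

Yes, it is a tautology.


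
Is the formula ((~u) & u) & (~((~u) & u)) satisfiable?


Check all 2 assignments over {u}:
u | φ
-----
False | False
True | False
No assignment makes the formula true.

Unsatisfiable.


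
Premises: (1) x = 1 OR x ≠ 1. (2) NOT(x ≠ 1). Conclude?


Disjunctive syllogism: from (P ∨ Q) and ¬P, infer Q.
One disjunct, 'x ≠ 1', is ruled out; the other must hold.

x = 1


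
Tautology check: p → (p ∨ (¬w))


Build the truth table over {p, w}:
p | w | φ
---------
F | F | T
T | F | T
F | T | T
T | T | T
Every row evaluates to true.

Yes, it is a tautology.


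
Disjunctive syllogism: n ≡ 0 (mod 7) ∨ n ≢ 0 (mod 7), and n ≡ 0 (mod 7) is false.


Disjunctive syllogism: from (P ∨ Q) and ¬P, infer Q.
One disjunct, 'n ≡ 0 (mod 7)', is ruled out; the other must hold.

n ≢ 0 (mod 7)


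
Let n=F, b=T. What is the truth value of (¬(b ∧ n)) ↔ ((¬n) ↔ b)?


Substitute n=F, b=T:
b ∧ n = T ∧ F = F
¬(b ∧ n) = T
¬n = T
(¬n) ↔ b = T ↔ T = T
(¬(b ∧ n)) ↔ ((¬n) ↔ b) = T ↔ T = T

T


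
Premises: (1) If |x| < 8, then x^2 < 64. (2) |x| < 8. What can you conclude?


Modus ponens: from (P → Q) and P, infer Q.
P = '|x| < 8' is asserted, and P → Q holds, so Q follows.

x^2 < 64.


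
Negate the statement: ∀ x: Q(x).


¬(∀ x: φ) = ∃ x: ¬φ, and ¬(∃ x: φ) = ∀ x: ¬φ.
Apply to the universal statement.

∃ x: ¬(Q(x))


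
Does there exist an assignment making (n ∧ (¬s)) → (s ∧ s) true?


Search for a satisfying assignment over {n, s}.
Try n=F, s=F: the formula evaluates to T.
A satisfying assignment exists.

Satisfiable.


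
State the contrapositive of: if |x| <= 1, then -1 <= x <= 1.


The contrapositive of (P → Q) is (¬Q → ¬P); it is logically equivalent to the original.
Here P = '|x| <= 1' and Q = '-1 <= x <= 1'.

If not (-1 <= x <= 1), then not (|x| <= 1).


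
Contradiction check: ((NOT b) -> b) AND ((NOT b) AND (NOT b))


Truth table over {b}:
b | φ
-----
F | F
T | F
Every row is false.

Yes, it is a contradiction.


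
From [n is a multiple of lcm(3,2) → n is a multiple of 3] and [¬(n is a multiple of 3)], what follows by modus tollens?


Modus tollens: from (P → Q) and ¬Q, infer ¬P.
Q = 'n is a multiple of 3' is denied; since P → Q, P must also fail.

Not (n is a multiple of lcm(3,2)).


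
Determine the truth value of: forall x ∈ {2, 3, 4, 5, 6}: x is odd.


Evaluate the predicate on each element: 2:False, 3:True, 4:False, 5:True, 6:False.
Counterexample x = 2 fails the predicate.

False


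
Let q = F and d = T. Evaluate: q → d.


Implication is false only when antecedent is true and consequent is false.
Substitute: q=F, d=T.
F → T evaluates to T.

T


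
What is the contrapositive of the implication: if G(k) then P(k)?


The contrapositive of (P → Q) is (¬Q → ¬P); it is logically equivalent to the original.
Here P = 'G(k)' and Q = 'P(k)'.

If not (P(k)), then not (G(k)).


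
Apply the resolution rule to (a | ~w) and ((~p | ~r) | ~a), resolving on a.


The clauses contain complementary literals a and ~a.
Resolution eliminates this pair and disjoins the remaining literals (merging duplicates).

((~w | ~p) | ~r)


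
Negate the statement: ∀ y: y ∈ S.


¬(∀ x: φ) = ∃ x: ¬φ, and ¬(∃ x: φ) = ∀ x: ¬φ.
Apply to the universal statement.

∃ y: ¬(y ∈ S)


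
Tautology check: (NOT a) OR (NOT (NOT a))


Build the truth table over {a}:
a | φ
-----
F | T
T | T
Every row evaluates to true.

Yes, it is a tautology.


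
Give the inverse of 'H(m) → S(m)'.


The inverse of (P → Q) is (¬P → ¬Q). It is equivalent to the converse, not to the original.
Here P = 'H(m)' and Q = 'S(m)'.

If not (H(m)), then not (S(m)).


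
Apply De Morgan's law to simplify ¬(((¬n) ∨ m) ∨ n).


De Morgan: the negation of a disjunction is the conjunction of the negations.
Distribute ¬ across ∨, flipping it to ∧, and negate each literal.

(n ∧ (¬m)) ∧ (¬n)


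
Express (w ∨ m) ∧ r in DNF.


Step 1: Distribute ∧ over ∨: (w ∨ m) ∧ r = (w ∧ r) ∨ (m ∧ r).

(w ∧ r) ∨ (m ∧ r)


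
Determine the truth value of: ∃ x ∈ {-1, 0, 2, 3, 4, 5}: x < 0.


Evaluate the predicate on each element: -1:T, 0:F, 2:F, 3:F, 4:F, 5:F.
Witness x = -1 satisfies the predicate.

T


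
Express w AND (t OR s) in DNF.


Step 1: Distribute ∧ over ∨: w ∧ (t ∨ s) = (w ∧ t) ∨ (w ∧ s).

(w AND t) OR (w AND s)


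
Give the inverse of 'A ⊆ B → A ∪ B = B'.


The inverse of (P → Q) is (¬P → ¬Q). It is equivalent to the converse, not to the original.
Here P = 'A ⊆ B' and Q = 'A ∪ B = B'.

If not (A ⊆ B), then not (A ∪ B = B).


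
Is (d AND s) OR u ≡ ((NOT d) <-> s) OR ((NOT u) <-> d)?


Compare truth tables:
d | s | u | φ | ψ
-----------------
F | F | F | F | F
T | F | F | F | T
F | T | F | F | T
T | T | F | T | T
F | F | T | T | T
T | F | T | T | T
F | T | T | T | T
T | T | T | T | F
They differ at row 2 (d=T, s=F, u=F): φ=F but ψ=T.

No, they are not logically equivalent.


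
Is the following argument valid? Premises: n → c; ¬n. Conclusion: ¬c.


This is denying the antecedent (fallacy). There exist truth assignments where the premises are all true but the conclusion is false.

Invalid.


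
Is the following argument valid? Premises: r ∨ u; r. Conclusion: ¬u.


This is affirming a disjunct (fallacy). There exist truth assignments where the premises are all true but the conclusion is false.

Invalid.


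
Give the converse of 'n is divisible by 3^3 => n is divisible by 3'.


The converse of (P → Q) is (Q → P). It is not in general equivalent to the original.
Here P = 'n is divisible by 3^3' and Q = 'n is divisible by 3'.

If n is divisible by 3, then n is divisible by 3^3.


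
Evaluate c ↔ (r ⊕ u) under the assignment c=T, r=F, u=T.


Substitute c=T, r=F, u=T:
r ⊕ u = F ⊕ T = T
c ↔ (r ⊕ u) = T ↔ T = T

T


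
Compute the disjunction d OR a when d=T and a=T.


Disjunction is false only when both operands are false.
Substitute: d=T, a=T.
T OR T evaluates to T.

T


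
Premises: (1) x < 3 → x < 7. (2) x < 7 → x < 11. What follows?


Hypothetical syllogism: from (P → Q) and (Q → R), infer (P → R).
Chain the two implications through the shared middle term 'x < 7'.

x < 3 → x < 11


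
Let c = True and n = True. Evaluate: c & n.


Conjunction is true only when both operands are true.
Substitute: c=True, n=True.
True & True evaluates to True.

True


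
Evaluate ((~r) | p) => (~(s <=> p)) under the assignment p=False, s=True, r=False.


Substitute p=False, s=True, r=False:
~r = True
(~r) | p = True | False = True
s <=> p = True <=> False = False
~(s <=> p) = True
((~r) | p) => (~(s <=> p)) = True => True = True

True


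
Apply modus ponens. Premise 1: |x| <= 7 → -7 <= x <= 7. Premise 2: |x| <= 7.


Modus ponens: from (P → Q) and P, infer Q.
P = '|x| <= 7' is asserted, and P → Q holds, so Q follows.

-7 <= x <= 7.


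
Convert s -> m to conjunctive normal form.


Step 1: Rewrite s → m as ¬s ∨ m.

(NOT s) OR m


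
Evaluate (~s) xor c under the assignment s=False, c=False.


Substitute s=False, c=False:
~s = True
(~s) xor c = True xor False = True

True


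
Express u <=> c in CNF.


Step 1: Rewrite u ↔ c as (u → c) ∧ (c → u).
Step 2: Rewrite each implication as a disjunction.

((~u) | c) & ((~c) | u)


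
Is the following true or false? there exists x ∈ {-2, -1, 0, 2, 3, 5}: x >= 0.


Evaluate the predicate on each element: -2:F, -1:F, 0:T, 2:T, 3:T, 5:T.
Witness x = 0 satisfies the predicate.

T


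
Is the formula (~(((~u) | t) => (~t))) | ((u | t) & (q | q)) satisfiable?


Search for a satisfying assignment over {q, t, u}.
Try q=False, t=True, u=False: the formula evaluates to True.
A satisfying assignment exists.

Satisfiable.


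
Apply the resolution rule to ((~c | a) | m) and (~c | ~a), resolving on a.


The clauses contain complementary literals a and ~a.
Resolution eliminates this pair and disjoins the remaining literals (merging duplicates).

(~c | m)


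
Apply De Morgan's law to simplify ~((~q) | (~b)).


De Morgan: the negation of a disjunction is the conjunction of the negations.
Distribute ~ across |, flipping it to &, and negate each literal.

q & b


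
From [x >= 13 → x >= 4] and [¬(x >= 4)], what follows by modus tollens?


Modus tollens: from (P → Q) and ¬Q, infer ¬P.
Q = 'x >= 4' is denied; since P → Q, P must also fail.

Not (x >= 13).


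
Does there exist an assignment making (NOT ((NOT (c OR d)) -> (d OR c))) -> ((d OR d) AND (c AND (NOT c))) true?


Search for a satisfying assignment over {c, d}.
Try c=T, d=F: the formula evaluates to T.
A satisfying assignment exists.

Satisfiable.


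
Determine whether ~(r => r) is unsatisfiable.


Truth table over {r}:
r | φ
-----
False | False
True | False
Every row is false.

Yes, it is a contradiction.


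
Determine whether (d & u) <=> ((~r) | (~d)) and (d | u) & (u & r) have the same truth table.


Compare truth tables:
d | r | u | φ | ψ
-----------------
False | False | False | False | False
True | False | False | False | False
False | True | False | False | False
True | True | False | True | False
False | False | True | False | False
True | False | True | True | False
False | True | True | False | True
True | True | True | False | True
They differ at row 4 (d=True, r=True, u=False): φ=True but ψ=False.

No, they are not logically equivalent.


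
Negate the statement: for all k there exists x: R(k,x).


Negation flips each quantifier (∀↔∃) and negates the inner predicate.
¬(for all k there exists x: φ) = there exists k for all x: ¬φ.

there exists k for all x: NOT(R(k,x))


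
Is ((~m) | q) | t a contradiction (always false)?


Truth table over {m, q, t}:
m | q | t | φ
-------------
False | False | False | True
True | False | False | False
False | True | False | True
True | True | False | True
False | False | True | True
True | False | True | True
False | True | True | True
True | True | True | True
Satisfying assignment at row 1: m=False, q=False, t=False gives True.

No, it is not a contradiction.


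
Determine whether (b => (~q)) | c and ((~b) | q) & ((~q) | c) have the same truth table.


Compare truth tables:
b | c | q | φ | ψ
-----------------
False | False | False | True | True
True | False | False | True | False
False | True | False | True | True
True | True | False | True | False
False | False | True | True | False
True | False | True | False | False
False | True | True | True | True
True | True | True | True | True
They differ at row 2 (b=True, c=False, q=False): φ=True but ψ=False.

No, they are not logically equivalent.


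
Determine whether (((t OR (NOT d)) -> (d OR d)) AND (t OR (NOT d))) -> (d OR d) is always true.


Build the truth table over {d, t}:
d | t | φ
---------
F | F | T
T | F | T
F | T | T
T | T | T
Every row evaluates to true.

Yes, it is a tautology.


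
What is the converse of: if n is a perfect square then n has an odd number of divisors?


The converse of (P → Q) is (Q → P). It is not in general equivalent to the original.
Here P = 'n is a perfect square' and Q = 'n has an odd number of divisors'.

If n has an odd number of divisors, then n is a perfect square.


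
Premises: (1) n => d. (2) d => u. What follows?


Hypothetical syllogism: from (P → Q) and (Q → R), infer (P → R).
Chain the two implications through the shared middle term 'd'.

n => u


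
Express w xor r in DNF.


Step 1: w ⊕ r is true exactly when they disagree: (w ∧ ¬r) ∨ (¬w ∧ r).

(w & (~r)) | ((~w) & r)


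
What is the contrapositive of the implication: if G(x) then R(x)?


The contrapositive of (P → Q) is (¬Q → ¬P); it is logically equivalent to the original.
Here P = 'G(x)' and Q = 'R(x)'.

If not (R(x)), then not (G(x)).


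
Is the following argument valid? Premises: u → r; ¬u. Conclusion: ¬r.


This is denying the antecedent (fallacy). There exist truth assignments where the premises are all true but the conclusion is false.

Invalid.


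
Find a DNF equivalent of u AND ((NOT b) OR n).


Step 1: Distribute ∧ over ∨: u ∧ ((¬b) ∨ n) = (u ∧ (¬b)) ∨ (u ∧ n).

(u AND (NOT b)) OR (u AND n)


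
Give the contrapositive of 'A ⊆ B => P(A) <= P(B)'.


The contrapositive of (P → Q) is (¬Q → ¬P); it is logically equivalent to the original.
Here P = 'A ⊆ B' and Q = 'P(A) <= P(B)'.

If not (P(A) <= P(B)), then not (A ⊆ B).


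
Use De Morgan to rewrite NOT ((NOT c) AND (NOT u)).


De Morgan: the negation of a conjunction is the disjunction of the negations.
Distribute NOT across AND, flipping it to OR, and negate each literal.

c OR u


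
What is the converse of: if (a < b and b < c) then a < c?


The converse of (P → Q) is (Q → P). It is not in general equivalent to the original.
Here P = '(a < b and b < c)' and Q = 'a < c'.

If a < c, then (a < b and b < c).


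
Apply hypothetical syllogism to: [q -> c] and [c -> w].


Hypothetical syllogism: from (P → Q) and (Q → R), infer (P → R).
Chain the two implications through the shared middle term 'c'.

q -> w


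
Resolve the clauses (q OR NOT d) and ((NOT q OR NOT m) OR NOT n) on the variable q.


The clauses contain complementary literals q and NOTq.
Resolution eliminates this pair and disjoins the remaining literals (merging duplicates).

((NOT d OR NOT n) OR NOT m)


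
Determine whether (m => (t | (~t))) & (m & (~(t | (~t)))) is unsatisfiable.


Truth table over {m, t}:
m | t | φ
---------
False | False | False
True | False | False
False | True | False
True | True | False
Every row is false.

Yes, it is a contradiction.


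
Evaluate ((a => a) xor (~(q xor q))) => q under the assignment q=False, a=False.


Substitute q=False, a=False:
a => a = False => False = True
q xor q = False xor False = False
~(q xor q) = True
(a => a) xor (~(q xor q)) = True xor True = False
((a => a) xor (~(q xor q))) => q = False => False = True

True


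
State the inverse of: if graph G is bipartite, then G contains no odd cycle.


The inverse of (P → Q) is (¬P → ¬Q). It is equivalent to the converse, not to the original.
Here P = 'graph G is bipartite' and Q = 'G contains no odd cycle'.

If not (graph G is bipartite), then not (G contains no odd cycle).


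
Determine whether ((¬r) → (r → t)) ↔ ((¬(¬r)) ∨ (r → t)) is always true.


Build the truth table over {r, t}:
r | t | φ
---------
F | F | T
T | F | T
F | T | T
T | T | T
Every row evaluates to true.

Yes, it is a tautology.


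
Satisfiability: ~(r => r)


Check all 2 assignments over {r}:
r | φ
-----
False | False
True | False
No assignment makes the formula true.

Unsatisfiable.
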